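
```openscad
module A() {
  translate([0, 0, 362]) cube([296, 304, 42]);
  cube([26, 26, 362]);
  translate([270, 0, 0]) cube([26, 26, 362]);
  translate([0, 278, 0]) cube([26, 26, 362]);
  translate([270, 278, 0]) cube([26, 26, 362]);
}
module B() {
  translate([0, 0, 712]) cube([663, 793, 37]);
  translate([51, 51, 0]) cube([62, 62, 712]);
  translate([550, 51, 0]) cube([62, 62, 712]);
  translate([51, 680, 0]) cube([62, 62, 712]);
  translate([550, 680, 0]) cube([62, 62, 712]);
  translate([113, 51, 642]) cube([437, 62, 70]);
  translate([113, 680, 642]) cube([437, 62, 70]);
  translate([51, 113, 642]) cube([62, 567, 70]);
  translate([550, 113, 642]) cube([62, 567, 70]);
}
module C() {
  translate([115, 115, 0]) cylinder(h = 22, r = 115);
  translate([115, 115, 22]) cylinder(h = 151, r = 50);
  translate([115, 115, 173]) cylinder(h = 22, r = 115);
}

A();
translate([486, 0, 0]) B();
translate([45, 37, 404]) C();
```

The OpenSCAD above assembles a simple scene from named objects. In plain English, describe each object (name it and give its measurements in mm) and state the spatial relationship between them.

A is a four-legged stool. The seat is 296×304 mm, 42 mm thick, top at z = 404 mm. It stands on four square legs, each 26×26 mm in cross-section, from z = 0 to the seat underside, each flush with a corner of the seat.

B is a table with a 663×793 mm rectangular top, 37 mm thick, top surface at z = 749 mm, supported by four 62×62 mm square legs, each inset 51 mm from the nearest pair of top edges, running from the floor. Four apron rails, 62 mm thick and 70 mm tall, run between adjacent legs with their top edges flush with the underside of the top and their outer faces flush with the legs' outer faces.

C is a spool: two coaxial disc flanges of radius 115 mm and thickness 22 mm, joined by a core cylinder of radius 50 mm and height 151 mm. The lower flange rests on z = 0 and the three cylinders share a vertical axis.

The table is on the floor beside the stool on its +x side. The spool is on top of the stool.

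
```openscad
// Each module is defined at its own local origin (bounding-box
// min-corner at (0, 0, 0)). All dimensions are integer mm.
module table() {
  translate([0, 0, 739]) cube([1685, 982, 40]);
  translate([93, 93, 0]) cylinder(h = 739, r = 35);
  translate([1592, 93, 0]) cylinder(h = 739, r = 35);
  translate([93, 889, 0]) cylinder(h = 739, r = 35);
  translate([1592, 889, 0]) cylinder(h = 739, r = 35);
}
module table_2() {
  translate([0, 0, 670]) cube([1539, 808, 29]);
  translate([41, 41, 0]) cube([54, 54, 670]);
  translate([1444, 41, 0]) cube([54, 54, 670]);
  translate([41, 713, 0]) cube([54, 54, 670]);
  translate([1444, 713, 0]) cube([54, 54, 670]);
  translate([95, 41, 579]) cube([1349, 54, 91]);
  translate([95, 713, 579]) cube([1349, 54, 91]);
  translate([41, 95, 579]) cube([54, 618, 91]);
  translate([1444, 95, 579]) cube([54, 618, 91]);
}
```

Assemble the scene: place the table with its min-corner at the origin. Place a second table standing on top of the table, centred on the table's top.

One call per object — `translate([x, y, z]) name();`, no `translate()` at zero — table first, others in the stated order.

table();
translate([73, 87, 779]) table_2();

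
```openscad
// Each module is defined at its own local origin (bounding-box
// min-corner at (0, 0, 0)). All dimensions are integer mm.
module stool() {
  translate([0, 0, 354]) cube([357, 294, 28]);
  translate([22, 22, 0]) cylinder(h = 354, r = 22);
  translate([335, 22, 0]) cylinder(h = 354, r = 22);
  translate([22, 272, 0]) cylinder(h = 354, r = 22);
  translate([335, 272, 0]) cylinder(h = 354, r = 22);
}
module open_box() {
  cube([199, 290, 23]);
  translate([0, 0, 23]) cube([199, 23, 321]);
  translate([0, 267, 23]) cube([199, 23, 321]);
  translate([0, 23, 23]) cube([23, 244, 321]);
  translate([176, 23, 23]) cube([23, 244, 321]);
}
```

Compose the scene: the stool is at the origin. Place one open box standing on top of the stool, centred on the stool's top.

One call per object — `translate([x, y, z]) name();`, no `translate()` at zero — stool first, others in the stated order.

stool();
translate([79, 2, 382]) open_box();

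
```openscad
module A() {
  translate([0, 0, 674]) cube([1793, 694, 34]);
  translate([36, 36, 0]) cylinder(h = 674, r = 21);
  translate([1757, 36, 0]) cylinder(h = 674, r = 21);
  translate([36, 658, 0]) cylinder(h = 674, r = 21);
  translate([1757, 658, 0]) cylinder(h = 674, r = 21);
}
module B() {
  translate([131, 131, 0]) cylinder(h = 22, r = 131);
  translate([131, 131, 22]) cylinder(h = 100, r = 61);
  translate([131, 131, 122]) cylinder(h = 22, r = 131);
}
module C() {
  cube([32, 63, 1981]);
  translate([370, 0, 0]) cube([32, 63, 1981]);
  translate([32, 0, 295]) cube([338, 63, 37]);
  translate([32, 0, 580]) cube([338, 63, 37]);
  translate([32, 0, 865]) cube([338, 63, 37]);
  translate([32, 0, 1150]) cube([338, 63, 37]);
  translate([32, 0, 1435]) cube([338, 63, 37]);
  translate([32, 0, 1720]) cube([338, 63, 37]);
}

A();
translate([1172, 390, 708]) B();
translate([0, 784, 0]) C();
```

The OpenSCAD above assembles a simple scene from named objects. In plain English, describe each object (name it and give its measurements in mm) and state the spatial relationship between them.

A is a table: top 1793 mm (x) × 694 mm (y), 34 mm thick, upper face at z = 708 mm, on four round legs of 42 mm diameter, each leg's bounding box inset 15 mm from the nearest pair of top edges, running from z = 0 to the bottom of the top.

B is a spool: two coaxial disc flanges of radius 131 mm and thickness 22 mm, joined by a core cylinder of radius 61 mm and height 100 mm. The lower flange rests on z = 0 and the three cylinders share a vertical axis.

C is a straight ladder. Two 32×63 mm vertical rails, 1981 mm tall, stand 402 mm apart (outside-to-outside) with their front faces coplanar on the −y side. 6 rungs, each 63 mm deep and 37 mm tall, span between the inner faces of the rails, front faces flush with the rails. The lowest rung's underside is at z = 295 mm and rungs are spaced 285 mm apart (underside to underside).

The spool is on top of the table. The ladder is on the floor beside the table on its +y side.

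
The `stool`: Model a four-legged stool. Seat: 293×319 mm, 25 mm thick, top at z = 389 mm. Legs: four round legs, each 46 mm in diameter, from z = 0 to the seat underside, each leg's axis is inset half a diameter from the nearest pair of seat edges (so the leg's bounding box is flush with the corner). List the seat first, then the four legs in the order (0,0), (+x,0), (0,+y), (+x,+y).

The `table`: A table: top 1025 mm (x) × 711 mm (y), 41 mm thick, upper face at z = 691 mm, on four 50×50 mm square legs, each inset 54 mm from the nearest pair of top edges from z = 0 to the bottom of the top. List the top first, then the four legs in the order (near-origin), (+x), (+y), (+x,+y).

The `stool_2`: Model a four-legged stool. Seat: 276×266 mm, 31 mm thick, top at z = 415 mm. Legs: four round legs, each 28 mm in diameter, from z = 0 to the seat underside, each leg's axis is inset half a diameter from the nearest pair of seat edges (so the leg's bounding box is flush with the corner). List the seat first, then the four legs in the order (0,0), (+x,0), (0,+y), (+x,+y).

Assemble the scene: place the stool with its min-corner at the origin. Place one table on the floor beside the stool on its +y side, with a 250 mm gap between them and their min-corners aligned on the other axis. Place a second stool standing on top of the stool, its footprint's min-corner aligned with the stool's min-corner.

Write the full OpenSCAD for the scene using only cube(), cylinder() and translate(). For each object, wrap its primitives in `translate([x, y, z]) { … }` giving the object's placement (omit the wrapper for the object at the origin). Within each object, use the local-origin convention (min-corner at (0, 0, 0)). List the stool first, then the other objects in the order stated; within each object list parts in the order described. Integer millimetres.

translate([0, 0, 364]) cube([293, 319, 25]);
translate([23, 23, 0]) cylinder(h = 364, r = 23);
translate([270, 23, 0]) cylinder(h = 364, r = 23);
translate([23, 296, 0]) cylinder(h = 364, r = 23);
translate([270, 296, 0]) cylinder(h = 364, r = 23);
translate([0, 569, 0]) {
  translate([0, 0, 650]) cube([1025, 711, 41]);
  translate([54, 54, 0]) cube([50, 50, 650]);
  translate([921, 54, 0]) cube([50, 50, 650]);
  translate([54, 607, 0]) cube([50, 50, 650]);
  translate([921, 607, 0]) cube([50, 50, 650]);
}
translate([0, 0, 389]) {
  translate([0, 0, 384]) cube([276, 266, 31]);
  translate([14, 14, 0]) cylinder(h = 384, r = 14);
  translate([262, 14, 0]) cylinder(h = 384, r = 14);
  translate([14, 252, 0]) cylinder(h = 384, r = 14);
  translate([262, 252, 0]) cylinder(h = 384, r = 14);
}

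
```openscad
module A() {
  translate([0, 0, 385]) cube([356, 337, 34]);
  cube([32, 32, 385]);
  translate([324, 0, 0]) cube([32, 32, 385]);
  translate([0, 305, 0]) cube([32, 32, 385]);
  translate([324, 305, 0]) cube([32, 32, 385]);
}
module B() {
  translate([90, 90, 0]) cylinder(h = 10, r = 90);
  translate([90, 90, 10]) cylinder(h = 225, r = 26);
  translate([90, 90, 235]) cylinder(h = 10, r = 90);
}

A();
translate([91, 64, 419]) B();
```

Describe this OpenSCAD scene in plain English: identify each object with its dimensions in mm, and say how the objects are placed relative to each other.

A is a simple wooden stool: a rectangular seat 356 mm (x) by 337 mm (y), 34 mm thick, top face at z = 419 mm, on four square legs, each 32×32 mm in cross-section. The legs rest on z = 0, each flush with a corner of the seat.

B is a spool: two coaxial disc flanges of radius 90 mm and thickness 10 mm, joined by a core cylinder of radius 26 mm and height 225 mm. The lower flange rests on z = 0 and the three cylinders share a vertical axis.

The spool is on top of the stool.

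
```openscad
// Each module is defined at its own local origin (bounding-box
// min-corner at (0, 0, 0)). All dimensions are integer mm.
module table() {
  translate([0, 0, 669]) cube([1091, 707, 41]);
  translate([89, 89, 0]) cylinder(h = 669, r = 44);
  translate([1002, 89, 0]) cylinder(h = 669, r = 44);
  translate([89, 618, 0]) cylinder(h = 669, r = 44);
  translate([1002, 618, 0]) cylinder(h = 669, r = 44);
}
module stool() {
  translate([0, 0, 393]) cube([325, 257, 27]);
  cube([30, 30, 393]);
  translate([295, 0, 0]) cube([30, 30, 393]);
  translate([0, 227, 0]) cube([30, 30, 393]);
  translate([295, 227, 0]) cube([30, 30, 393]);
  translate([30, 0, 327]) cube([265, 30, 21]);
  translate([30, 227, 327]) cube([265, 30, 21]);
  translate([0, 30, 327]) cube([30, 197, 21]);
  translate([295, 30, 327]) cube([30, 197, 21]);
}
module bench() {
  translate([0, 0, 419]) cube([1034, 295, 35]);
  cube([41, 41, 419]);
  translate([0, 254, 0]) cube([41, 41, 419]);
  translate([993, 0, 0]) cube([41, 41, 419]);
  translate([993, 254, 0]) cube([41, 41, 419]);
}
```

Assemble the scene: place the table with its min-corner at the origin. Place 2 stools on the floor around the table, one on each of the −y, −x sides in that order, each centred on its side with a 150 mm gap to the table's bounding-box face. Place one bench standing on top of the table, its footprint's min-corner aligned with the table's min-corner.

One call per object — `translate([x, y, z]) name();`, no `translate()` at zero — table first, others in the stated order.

table();
translate([383, -407, 0]) stool();
translate([-475, 225, 0]) stool();
translate([0, 0, 710]) bench();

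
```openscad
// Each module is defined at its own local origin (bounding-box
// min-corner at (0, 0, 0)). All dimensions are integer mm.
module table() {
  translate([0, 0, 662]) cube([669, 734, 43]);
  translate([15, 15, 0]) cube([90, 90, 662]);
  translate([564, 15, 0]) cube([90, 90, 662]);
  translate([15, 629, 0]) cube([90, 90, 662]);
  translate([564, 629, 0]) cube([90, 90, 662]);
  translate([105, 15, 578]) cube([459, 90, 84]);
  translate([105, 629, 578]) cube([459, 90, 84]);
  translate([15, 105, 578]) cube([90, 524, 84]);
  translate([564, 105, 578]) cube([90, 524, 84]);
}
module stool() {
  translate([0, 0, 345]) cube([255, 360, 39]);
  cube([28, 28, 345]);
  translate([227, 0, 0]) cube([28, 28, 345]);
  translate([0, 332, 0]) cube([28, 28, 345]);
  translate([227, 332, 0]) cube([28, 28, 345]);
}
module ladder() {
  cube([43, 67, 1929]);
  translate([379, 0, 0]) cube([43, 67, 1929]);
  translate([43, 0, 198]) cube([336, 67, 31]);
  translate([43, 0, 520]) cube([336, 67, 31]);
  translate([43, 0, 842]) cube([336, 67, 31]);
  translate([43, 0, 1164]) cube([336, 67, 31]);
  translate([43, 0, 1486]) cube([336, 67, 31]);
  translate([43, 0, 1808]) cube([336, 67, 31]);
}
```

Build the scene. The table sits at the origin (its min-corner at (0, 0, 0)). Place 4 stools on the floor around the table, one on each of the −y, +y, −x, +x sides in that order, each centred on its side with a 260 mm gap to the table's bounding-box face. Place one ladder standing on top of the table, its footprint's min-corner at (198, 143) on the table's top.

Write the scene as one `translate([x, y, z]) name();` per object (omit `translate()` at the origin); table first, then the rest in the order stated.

table();
translate([207, -620, 0]) stool();
translate([207, 994, 0]) stool();
translate([-515, 187, 0]) stool();
translate([929, 187, 0]) stool();
translate([198, 143, 705]) ladder();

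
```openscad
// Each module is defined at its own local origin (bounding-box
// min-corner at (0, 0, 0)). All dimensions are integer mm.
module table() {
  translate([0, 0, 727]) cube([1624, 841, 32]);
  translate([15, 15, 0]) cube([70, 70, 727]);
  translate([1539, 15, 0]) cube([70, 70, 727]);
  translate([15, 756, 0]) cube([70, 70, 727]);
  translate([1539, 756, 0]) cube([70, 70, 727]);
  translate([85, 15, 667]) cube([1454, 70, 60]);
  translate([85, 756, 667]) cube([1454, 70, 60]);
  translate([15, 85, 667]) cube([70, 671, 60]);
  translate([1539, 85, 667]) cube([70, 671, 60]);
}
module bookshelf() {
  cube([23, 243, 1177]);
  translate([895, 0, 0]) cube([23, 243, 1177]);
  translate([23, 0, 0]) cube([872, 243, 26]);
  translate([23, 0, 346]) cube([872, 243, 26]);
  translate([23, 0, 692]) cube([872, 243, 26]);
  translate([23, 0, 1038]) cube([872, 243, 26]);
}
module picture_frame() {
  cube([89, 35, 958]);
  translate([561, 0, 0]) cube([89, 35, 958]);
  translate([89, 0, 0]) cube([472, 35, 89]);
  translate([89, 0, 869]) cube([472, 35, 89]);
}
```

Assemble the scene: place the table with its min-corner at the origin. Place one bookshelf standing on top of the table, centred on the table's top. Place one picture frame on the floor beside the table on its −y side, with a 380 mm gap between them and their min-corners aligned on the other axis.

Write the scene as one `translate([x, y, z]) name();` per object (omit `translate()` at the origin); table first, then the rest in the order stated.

table();
translate([353, 299, 759]) bookshelf();
translate([0, -415, 0]) picture_frame();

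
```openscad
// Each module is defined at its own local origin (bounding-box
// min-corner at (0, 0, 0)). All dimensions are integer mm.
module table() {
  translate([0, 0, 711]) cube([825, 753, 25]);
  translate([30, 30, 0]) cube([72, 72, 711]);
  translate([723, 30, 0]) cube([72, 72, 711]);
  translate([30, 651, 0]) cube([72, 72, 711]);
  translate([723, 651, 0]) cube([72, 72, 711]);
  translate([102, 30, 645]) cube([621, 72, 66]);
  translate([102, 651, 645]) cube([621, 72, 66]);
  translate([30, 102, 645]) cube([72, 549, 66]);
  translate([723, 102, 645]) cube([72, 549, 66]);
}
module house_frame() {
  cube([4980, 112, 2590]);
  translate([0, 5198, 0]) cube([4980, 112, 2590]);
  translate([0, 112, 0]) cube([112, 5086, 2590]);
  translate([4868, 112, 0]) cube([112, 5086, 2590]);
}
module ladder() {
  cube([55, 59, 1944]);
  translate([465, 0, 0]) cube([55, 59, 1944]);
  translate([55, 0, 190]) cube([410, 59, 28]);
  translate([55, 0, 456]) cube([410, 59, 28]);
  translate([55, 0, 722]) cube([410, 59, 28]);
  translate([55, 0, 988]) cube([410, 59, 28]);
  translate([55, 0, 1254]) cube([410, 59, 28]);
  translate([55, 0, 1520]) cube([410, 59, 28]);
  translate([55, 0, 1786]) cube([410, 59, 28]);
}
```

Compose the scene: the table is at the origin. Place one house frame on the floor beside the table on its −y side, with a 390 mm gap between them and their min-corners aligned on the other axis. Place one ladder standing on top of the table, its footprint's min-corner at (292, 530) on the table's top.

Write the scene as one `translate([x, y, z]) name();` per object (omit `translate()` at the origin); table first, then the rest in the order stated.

table();
translate([0, -5700, 0]) house_frame();
translate([292, 530, 736]) ladder();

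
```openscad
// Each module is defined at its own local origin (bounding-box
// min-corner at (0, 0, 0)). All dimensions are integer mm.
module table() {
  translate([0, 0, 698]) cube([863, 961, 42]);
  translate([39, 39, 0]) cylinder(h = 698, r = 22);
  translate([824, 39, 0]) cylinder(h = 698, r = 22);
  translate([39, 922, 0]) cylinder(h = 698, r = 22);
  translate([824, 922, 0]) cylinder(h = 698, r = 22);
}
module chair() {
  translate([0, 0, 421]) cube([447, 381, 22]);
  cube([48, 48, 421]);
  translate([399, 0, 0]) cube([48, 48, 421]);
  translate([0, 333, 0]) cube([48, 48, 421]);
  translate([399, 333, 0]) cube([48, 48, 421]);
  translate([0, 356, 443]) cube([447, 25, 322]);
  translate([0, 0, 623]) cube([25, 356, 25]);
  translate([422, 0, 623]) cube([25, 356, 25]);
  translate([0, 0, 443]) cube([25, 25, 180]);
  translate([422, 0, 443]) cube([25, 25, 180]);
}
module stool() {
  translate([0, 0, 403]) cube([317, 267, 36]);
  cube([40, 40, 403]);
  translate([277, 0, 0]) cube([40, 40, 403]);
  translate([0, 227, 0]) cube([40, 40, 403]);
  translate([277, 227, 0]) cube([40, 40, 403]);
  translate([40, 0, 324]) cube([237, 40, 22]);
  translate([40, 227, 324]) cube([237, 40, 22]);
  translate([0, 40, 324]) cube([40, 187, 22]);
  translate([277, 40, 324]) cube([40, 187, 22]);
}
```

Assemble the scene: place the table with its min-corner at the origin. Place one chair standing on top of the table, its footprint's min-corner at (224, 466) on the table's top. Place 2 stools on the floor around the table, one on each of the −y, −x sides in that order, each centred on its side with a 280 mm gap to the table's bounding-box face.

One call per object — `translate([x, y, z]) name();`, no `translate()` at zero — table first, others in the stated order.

table();
translate([224, 466, 740]) chair();
translate([273, -547, 0]) stool();
translate([-597, 347, 0]) stool();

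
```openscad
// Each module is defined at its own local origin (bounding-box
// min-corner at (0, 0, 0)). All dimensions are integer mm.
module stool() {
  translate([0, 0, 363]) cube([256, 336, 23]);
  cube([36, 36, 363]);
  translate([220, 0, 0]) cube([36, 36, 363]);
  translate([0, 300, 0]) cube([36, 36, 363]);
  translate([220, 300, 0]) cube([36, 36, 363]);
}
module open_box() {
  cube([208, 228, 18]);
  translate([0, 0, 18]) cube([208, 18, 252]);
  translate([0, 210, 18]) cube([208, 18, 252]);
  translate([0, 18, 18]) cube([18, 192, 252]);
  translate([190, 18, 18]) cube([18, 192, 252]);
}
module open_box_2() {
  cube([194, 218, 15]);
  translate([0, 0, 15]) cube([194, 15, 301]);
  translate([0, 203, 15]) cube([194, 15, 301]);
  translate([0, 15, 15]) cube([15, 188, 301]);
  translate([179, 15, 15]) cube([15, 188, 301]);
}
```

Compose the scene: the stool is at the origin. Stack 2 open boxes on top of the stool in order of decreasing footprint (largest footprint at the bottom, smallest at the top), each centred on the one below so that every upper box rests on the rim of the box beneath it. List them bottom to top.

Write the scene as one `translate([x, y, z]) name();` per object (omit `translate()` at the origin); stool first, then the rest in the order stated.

stool();
translate([24, 54, 386]) open_box();
translate([31, 59, 656]) open_box_2();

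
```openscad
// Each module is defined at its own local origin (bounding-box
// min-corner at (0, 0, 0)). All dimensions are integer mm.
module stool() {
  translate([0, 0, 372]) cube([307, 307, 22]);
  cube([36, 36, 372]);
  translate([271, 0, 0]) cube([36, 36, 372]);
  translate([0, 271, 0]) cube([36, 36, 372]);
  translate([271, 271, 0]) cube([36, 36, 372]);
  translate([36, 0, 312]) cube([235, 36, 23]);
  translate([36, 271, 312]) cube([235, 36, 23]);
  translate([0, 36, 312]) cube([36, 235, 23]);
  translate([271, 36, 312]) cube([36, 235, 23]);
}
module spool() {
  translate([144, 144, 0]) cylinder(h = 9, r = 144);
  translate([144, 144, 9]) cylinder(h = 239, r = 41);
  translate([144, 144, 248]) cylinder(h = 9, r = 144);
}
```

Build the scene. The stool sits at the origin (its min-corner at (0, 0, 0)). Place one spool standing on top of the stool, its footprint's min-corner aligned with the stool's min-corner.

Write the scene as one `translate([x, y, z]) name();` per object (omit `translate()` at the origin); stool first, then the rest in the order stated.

stool();
translate([0, 0, 394]) spool();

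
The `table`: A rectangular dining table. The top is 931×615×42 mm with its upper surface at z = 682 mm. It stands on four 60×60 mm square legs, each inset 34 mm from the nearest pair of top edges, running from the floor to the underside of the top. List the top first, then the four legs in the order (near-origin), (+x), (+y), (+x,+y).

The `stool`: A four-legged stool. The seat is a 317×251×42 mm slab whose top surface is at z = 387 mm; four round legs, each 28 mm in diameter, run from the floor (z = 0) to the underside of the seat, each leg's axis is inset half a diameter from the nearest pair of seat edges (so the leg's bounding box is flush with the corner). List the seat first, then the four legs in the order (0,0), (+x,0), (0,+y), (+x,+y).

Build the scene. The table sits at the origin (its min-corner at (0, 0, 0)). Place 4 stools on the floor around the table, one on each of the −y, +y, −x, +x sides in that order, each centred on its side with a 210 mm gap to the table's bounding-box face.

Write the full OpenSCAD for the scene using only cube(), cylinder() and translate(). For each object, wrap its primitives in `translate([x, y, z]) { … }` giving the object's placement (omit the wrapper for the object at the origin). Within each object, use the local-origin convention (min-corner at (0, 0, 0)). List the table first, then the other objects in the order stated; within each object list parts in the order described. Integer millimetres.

translate([0, 0, 640]) cube([931, 615, 42]);
translate([34, 34, 0]) cube([60, 60, 640]);
translate([837, 34, 0]) cube([60, 60, 640]);
translate([34, 521, 0]) cube([60, 60, 640]);
translate([837, 521, 0]) cube([60, 60, 640]);
translate([307, -461, 0]) {
  translate([0, 0, 345]) cube([317, 251, 42]);
  translate([14, 14, 0]) cylinder(h = 345, r = 14);
  translate([303, 14, 0]) cylinder(h = 345, r = 14);
  translate([14, 237, 0]) cylinder(h = 345, r = 14);
  translate([303, 237, 0]) cylinder(h = 345, r = 14);
}
translate([307, 825, 0]) {
  translate([0, 0, 345]) cube([317, 251, 42]);
  translate([14, 14, 0]) cylinder(h = 345, r = 14);
  translate([303, 14, 0]) cylinder(h = 345, r = 14);
  translate([14, 237, 0]) cylinder(h = 345, r = 14);
  translate([303, 237, 0]) cylinder(h = 345, r = 14);
}
translate([-527, 182, 0]) {
  translate([0, 0, 345]) cube([317, 251, 42]);
  translate([14, 14, 0]) cylinder(h = 345, r = 14);
  translate([303, 14, 0]) cylinder(h = 345, r = 14);
  translate([14, 237, 0]) cylinder(h = 345, r = 14);
  translate([303, 237, 0]) cylinder(h = 345, r = 14);
}
translate([1141, 182, 0]) {
  translate([0, 0, 345]) cube([317, 251, 42]);
  translate([14, 14, 0]) cylinder(h = 345, r = 14);
  translate([303, 14, 0]) cylinder(h = 345, r = 14);
  translate([14, 237, 0]) cylinder(h = 345, r = 14);
  translate([303, 237, 0]) cylinder(h = 345, r = 14);
}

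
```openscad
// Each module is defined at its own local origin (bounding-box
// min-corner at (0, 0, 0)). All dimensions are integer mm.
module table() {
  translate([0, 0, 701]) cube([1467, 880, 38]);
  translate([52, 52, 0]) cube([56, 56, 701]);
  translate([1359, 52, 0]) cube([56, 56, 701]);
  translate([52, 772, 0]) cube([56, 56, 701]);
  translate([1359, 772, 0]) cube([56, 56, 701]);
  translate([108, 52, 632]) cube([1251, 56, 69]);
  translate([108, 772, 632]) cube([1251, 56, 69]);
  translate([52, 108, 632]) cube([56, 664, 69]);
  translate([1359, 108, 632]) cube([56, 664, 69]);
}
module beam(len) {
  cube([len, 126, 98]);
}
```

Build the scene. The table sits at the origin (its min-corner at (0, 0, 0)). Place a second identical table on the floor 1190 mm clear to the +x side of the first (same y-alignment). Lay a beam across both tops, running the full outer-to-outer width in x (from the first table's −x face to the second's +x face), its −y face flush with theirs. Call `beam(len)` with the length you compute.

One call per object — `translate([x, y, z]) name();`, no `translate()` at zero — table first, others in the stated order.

table();
translate([2657, 0, 0]) table();
translate([0, 0, 739]) beam(4124);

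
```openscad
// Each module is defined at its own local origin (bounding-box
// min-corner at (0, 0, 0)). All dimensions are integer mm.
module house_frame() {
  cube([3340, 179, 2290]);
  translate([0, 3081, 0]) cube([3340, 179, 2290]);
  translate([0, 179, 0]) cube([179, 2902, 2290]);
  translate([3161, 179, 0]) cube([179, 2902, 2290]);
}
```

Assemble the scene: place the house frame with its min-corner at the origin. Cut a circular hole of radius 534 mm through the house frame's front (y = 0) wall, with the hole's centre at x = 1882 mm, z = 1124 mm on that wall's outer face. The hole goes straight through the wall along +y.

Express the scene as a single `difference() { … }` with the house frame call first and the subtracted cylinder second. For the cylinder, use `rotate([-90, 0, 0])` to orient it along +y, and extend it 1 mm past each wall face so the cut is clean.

difference() {
  house_frame();
  translate([1882, -1, 1124]) rotate([-90, 0, 0]) cylinder(h = 181, r = 534);
}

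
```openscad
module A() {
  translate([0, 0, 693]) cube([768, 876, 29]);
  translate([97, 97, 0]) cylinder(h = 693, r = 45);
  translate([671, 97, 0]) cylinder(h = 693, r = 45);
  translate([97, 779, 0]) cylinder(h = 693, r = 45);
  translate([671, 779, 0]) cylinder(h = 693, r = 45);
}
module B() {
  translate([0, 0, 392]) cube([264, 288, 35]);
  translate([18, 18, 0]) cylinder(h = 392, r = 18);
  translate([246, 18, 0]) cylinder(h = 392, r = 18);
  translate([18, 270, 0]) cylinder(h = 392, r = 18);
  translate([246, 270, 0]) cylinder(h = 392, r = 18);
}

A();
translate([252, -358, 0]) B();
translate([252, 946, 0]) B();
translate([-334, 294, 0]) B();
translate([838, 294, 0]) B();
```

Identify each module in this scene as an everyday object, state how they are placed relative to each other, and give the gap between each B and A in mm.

A is a table. B is a stool. Four stools sit around the table at the −y, +y, −x, +x sides. The gap between each stool and the table is 70 mm.

Each stool's nearest face is 70 mm from the table's bounding box.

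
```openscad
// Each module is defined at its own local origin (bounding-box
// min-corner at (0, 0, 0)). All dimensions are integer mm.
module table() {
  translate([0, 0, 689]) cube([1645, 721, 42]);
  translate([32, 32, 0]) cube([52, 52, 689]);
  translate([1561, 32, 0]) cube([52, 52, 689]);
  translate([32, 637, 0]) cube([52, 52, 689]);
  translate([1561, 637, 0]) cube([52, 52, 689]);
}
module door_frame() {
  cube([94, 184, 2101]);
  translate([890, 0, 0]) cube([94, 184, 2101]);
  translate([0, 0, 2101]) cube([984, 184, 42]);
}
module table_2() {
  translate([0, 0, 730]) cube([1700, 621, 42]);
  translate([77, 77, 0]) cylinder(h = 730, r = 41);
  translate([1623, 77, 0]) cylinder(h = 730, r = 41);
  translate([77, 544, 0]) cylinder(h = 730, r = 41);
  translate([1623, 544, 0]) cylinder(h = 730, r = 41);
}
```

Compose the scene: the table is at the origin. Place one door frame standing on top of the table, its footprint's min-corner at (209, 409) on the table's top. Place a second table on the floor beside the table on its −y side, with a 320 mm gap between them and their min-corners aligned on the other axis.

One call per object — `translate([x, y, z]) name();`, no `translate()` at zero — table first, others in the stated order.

table();
translate([209, 409, 731]) door_frame();
translate([0, -941, 0]) table_2();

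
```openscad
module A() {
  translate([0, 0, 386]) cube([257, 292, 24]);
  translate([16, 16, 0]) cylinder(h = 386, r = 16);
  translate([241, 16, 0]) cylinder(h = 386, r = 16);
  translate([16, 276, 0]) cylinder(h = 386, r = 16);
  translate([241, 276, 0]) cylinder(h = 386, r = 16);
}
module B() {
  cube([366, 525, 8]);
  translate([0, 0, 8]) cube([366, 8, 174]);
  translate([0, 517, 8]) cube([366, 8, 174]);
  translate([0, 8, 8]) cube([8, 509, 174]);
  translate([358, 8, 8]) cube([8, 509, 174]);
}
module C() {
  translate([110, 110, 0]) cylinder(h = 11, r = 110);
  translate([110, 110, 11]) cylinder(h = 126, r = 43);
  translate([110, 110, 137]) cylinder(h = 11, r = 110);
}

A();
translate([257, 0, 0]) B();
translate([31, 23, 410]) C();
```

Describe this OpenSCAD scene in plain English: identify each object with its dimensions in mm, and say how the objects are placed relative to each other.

A is a simple wooden stool: a rectangular seat 257 mm (x) by 292 mm (y), 24 mm thick, top face at z = 410 mm, on four round legs, each 32 mm in diameter. The legs rest on z = 0, each leg's axis is inset half a diameter from the nearest pair of seat edges (so the leg's bounding box is flush with the corner).

B is an open storage box with external size 366×525×182 mm and wall thickness 8 mm (the base is also 8 mm thick). The base covers the whole footprint; the four walls stand on the base, with the y-facing walls full-width and the x-facing walls fitting between their inner faces.

C is a spool: two coaxial disc flanges of radius 110 mm and thickness 11 mm, joined by a core cylinder of radius 43 mm and height 126 mm. The lower flange rests on z = 0 and the three cylinders share a vertical axis.

The open box is against the stool's +x side, with their −y faces flush. The spool is on top of the stool.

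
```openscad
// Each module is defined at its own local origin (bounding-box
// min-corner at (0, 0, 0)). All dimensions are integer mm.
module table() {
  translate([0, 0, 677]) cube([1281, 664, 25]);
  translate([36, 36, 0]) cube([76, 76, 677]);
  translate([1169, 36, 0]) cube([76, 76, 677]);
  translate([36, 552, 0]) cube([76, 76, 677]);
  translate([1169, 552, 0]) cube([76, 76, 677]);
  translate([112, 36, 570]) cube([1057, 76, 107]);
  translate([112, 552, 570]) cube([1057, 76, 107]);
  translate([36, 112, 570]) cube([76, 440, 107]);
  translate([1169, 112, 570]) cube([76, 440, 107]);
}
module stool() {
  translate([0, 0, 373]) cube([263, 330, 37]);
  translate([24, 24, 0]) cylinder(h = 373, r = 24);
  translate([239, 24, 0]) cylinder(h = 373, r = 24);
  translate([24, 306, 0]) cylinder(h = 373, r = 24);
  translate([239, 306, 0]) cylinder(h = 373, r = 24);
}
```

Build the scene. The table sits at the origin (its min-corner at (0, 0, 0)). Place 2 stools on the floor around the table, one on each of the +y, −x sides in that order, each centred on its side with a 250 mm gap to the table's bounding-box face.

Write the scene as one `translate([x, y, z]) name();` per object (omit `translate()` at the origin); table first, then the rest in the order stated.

table();
translate([509, 914, 0]) stool();
translate([-513, 167, 0]) stool();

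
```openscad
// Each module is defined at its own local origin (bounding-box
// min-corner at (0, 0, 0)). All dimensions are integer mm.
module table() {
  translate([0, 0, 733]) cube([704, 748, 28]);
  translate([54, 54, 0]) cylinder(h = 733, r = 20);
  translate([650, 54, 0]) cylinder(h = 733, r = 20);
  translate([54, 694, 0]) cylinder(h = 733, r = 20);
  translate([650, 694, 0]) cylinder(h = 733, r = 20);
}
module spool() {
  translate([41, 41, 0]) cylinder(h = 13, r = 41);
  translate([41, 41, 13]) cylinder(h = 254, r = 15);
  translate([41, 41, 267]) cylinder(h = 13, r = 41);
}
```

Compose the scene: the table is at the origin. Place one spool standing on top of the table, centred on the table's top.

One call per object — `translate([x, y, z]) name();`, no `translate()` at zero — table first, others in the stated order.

table();
translate([311, 333, 761]) spool();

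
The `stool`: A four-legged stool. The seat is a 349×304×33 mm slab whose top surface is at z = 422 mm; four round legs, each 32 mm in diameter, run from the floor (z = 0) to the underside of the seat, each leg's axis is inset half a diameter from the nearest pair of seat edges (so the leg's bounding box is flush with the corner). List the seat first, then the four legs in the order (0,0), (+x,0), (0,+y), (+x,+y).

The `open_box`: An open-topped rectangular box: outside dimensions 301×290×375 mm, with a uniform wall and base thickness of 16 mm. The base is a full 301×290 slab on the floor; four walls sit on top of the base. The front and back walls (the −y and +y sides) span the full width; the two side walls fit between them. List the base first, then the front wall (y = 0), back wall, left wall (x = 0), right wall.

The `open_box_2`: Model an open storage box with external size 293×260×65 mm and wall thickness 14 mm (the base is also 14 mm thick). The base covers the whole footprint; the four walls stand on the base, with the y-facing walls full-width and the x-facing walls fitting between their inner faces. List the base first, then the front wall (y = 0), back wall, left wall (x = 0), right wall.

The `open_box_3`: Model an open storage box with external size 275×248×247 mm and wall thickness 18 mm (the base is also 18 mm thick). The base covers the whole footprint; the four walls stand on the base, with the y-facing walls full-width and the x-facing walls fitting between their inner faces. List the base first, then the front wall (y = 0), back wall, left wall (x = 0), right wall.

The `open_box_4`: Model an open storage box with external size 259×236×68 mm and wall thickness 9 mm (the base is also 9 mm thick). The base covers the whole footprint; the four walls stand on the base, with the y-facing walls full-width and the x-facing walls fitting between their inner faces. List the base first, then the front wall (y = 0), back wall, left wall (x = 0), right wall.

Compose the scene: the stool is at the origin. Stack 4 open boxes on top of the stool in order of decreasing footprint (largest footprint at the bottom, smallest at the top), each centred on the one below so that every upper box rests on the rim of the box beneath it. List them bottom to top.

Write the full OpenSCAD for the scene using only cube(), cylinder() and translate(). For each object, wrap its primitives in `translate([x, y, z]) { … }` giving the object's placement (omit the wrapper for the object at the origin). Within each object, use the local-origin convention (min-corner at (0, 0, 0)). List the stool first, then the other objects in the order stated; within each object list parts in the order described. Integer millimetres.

translate([0, 0, 389]) cube([349, 304, 33]);
translate([16, 16, 0]) cylinder(h = 389, r = 16);
translate([333, 16, 0]) cylinder(h = 389, r = 16);
translate([16, 288, 0]) cylinder(h = 389, r = 16);
translate([333, 288, 0]) cylinder(h = 389, r = 16);
translate([24, 7, 422]) {
  cube([301, 290, 16]);
  translate([0, 0, 16]) cube([301, 16, 359]);
  translate([0, 274, 16]) cube([301, 16, 359]);
  translate([0, 16, 16]) cube([16, 258, 359]);
  translate([285, 16, 16]) cube([16, 258, 359]);
}
translate([28, 22, 797]) {
  cube([293, 260, 14]);
  translate([0, 0, 14]) cube([293, 14, 51]);
  translate([0, 246, 14]) cube([293, 14, 51]);
  translate([0, 14, 14]) cube([14, 232, 51]);
  translate([279, 14, 14]) cube([14, 232, 51]);
}
translate([37, 28, 862]) {
  cube([275, 248, 18]);
  translate([0, 0, 18]) cube([275, 18, 229]);
  translate([0, 230, 18]) cube([275, 18, 229]);
  translate([0, 18, 18]) cube([18, 212, 229]);
  translate([257, 18, 18]) cube([18, 212, 229]);
}
translate([45, 34, 1109]) {
  cube([259, 236, 9]);
  translate([0, 0, 9]) cube([259, 9, 59]);
  translate([0, 227, 9]) cube([259, 9, 59]);
  translate([0, 9, 9]) cube([9, 218, 59]);
  translate([250, 9, 9]) cube([9, 218, 59]);
}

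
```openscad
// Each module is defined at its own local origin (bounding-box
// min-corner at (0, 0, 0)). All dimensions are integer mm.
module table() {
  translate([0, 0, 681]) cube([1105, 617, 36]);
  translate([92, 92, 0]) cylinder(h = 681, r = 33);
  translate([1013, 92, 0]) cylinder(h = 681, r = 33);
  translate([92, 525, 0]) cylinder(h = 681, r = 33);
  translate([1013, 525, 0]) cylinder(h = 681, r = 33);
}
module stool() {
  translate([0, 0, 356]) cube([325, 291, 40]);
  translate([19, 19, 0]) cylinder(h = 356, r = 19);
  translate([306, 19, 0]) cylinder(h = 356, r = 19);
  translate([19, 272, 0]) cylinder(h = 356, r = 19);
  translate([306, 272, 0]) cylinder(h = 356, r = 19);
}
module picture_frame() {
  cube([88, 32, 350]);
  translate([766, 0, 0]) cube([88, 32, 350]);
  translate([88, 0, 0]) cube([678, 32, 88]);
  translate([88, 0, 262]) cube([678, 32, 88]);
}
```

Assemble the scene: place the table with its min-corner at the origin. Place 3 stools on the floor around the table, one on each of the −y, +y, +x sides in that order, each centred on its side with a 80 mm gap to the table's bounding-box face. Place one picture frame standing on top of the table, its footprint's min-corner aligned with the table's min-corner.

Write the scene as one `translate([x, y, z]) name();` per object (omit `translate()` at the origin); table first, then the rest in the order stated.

table();
translate([390, -371, 0]) stool();
translate([390, 697, 0]) stool();
translate([1185, 163, 0]) stool();
translate([0, 0, 717]) picture_frame();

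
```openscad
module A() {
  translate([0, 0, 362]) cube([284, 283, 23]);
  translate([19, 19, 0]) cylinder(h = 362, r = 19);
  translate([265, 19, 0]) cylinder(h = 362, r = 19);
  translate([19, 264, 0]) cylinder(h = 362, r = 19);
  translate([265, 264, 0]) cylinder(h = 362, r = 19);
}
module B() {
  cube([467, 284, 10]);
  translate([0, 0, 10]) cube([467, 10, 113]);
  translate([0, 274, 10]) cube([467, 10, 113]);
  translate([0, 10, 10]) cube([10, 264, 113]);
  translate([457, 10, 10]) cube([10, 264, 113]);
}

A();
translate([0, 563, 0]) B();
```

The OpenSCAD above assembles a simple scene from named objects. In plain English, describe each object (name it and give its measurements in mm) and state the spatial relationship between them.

A is a four-legged stool. The seat is 284×283 mm, 23 mm thick, top at z = 385 mm. It stands on four round legs, each 38 mm in diameter, from z = 0 to the seat underside, each leg's axis is inset half a diameter from the nearest pair of seat edges (so the leg's bounding box is flush with the corner).

B is an open storage box with external size 467×284×123 mm and wall thickness 10 mm (the base is also 10 mm thick). The base covers the whole footprint; the four walls stand on the base, with the y-facing walls full-width and the x-facing walls fitting between their inner faces.

The open box is on the floor beside the stool on its +y side.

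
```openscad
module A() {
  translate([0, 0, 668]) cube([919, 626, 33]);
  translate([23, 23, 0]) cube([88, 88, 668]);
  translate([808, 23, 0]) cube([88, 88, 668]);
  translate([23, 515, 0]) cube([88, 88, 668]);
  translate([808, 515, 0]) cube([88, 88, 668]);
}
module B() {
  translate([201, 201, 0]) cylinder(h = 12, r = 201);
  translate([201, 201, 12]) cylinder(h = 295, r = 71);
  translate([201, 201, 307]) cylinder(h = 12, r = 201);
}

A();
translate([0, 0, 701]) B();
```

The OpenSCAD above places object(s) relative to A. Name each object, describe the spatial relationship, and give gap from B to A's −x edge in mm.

The spool's min-x is at 0; the table's min-x is 0; gap = 0 mm.

A is a table. B is a spool. The spool is on top of the table. The gap from the spool to the table's −x edge is 0 mm.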